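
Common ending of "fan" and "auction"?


Word 1: "fan"
Word 2: "auction"
Comparing from end:
  Pos -1: 'n' == 'n'
  Pos -2: 'a' != 'o' (stop)
LCS = "n" (length 1)


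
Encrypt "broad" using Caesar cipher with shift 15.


Word: "broad"
Shift: 15
Each letter → (letter + shift) mod 26:
  'b' (1) + 15 = 16 → 'q'
  'r' (17) + 15 = 6 → 'g'
  'o' (14) + 15 = 3 → 'd'
  'a' (0) + 15 = 15 → 'p'
  'd' (3) + 15 = 18 → 's'
Result = "qgdps"


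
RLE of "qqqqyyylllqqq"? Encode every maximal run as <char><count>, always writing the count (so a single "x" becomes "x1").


String: "qqqqyyylllqqq"
Scanning for consecutive runs:
  'q' x 4
  'y' x 3
  'l' x 3
  'q' x 3
RLE = "q4y3l3q3"


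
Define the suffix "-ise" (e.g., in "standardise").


Suffix: -ise
Example: standardise = standard + -ise
Meaning = to make


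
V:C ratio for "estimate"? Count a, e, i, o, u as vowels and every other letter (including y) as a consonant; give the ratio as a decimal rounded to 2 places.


Word: "estimate"
Vowels (a,e,i,o,u): 4
Consonants: 4
Ratio = 4/4
= 1.00


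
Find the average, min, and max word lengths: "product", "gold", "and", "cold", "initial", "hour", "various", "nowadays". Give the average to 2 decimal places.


Lengths: "product"=7, "gold"=4, "and"=3, "cold"=4, "initial"=7, "hour"=4, "various"=7, "nowadays"=8
Sum = 44, Count = 8
Average = 44/8 = 5.50
= avg=5.50, min=3, max=8


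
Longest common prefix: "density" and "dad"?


Word 1: "density"
Word 2: "dad"
Comparing from start:
  Pos 0: 'd' == 'd'
  Pos 1: 'e' != 'a' (stop)
LCP = "d" (length 1)


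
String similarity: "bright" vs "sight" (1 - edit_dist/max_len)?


Word 1: "bright" (length 6)
Word 2: "sight" (length 5)
One optimal edit sequence:
  1. delete 'b'  (+1)
  2. substitute 'r' -> 's'  (+1)
  3. keep 'i'
  4. keep 'g'
  5. keep 'h'
  6. keep 't'
Edit distance = 2
Max length = max(6, 5) = 6
Similarity = 1 - 2/6
= 0.6667


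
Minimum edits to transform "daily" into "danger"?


Word 1: "daily" (length 5)
Word 2: "danger" (length 6)
One optimal edit sequence (insert/delete/substitute each cost 1):
  1. keep 'd'
  2. keep 'a'
  3. insert 'n'  (+1)
  4. substitute 'i' -> 'g'  (+1)
  5. substitute 'l' -> 'e'  (+1)
  6. substitute 'y' -> 'r'  (+1)
Total edit operations: 4
Edit distance = 4


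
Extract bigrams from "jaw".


Word: "jaw" (length 3)
Number of bigrams = 3 - 2 + 1 = 2
  Position 0: "ja"
  Position 1: "aw"
Bigrams = "ja", "aw"


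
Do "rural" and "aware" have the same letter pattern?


Pattern of "rural": [0, 1, 0, 2, 3]
Pattern of "aware": [0, 1, 0, 2, 3]
Patterns match
Same pattern = Yes


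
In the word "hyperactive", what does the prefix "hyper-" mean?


Prefix: hyper-
Example: hyperactive (hyper- + active)
Meaning = over / excessive


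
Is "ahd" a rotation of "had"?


Word: "had", Candidate: "ahd"
Method: check if candidate is substring of word+word
"hadhad" contains "ahd"? No
Is rotation = No


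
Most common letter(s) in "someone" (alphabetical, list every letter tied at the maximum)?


Word: "someone"
Letter counts:
  'e': 2
  'm': 1
  'n': 1
  'o': 2
  's': 1
Maximum count = 2
Most frequent = 'e', 'o' (2 times each)


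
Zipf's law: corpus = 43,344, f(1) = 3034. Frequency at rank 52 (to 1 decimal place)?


Zipf's law: f(r) = f(1) / r
f(1) = 3034
f(52) = 3034 / 52
= 58.3 occurrences


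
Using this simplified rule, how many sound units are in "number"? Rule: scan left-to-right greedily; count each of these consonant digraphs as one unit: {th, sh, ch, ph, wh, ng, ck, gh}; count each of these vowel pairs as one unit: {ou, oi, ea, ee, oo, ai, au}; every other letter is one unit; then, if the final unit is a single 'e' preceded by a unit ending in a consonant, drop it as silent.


Word: "number" (6 letters)
Left-to-right scan:
  1. 'n' (letter)
  2. 'u' (letter)
  3. 'm' (letter)
  4. 'b' (letter)
  5. 'e' (letter)
  6. 'r' (letter)
Units from scan: 6
Sound units = 6 units


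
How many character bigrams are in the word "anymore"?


Word: "anymore" (length 7)
Number of 2-grams = length - 2 + 1 = 7 - 2 + 1
= 6


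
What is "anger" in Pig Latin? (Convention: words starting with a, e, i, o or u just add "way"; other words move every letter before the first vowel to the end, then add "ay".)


Word: "anger"
Starts with vowel → add 'way'
Pig Latin = "angerway"


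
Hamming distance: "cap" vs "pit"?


Comparing character by character (same length = 3):
  Pos 0: 'c' vs 'p' !=
  Pos 1: 'a' vs 'i' !=
  Pos 2: 'p' vs 't' !=
Hamming distance = 3


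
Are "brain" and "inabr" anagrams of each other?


Word 1: "brain" → sorted: abinr
Word 2: "inabr" → sorted: abinr
Same letters? abinr == abinr
Anagram = Yes


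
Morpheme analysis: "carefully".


Word: "carefully"
Morphemes: care + -ful + -ly
Each morpheme carries meaning
= 3 morphemes


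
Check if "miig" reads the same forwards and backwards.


Word: "miig"
Reversed: "giim"
Forward == Backward? miig != giim
Palindrome = No


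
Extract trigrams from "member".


Word: "member" (length 6)
Number of trigrams = 6 - 3 + 1 = 4
  Position 0: "mem"
  Position 1: "emb"
  Position 2: "mbe"
  Position 3: "ber"
Trigrams = "mem", "emb", "mbe", "ber"


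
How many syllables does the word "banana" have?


Word: "banana"
Syllable breakdown: ba | na | na
Counting: 3 parts
= 3 syllables


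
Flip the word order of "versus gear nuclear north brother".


Original: "versus gear nuclear north brother"
Words (1..n): versus | gear | nuclear | north | brother
Reversed (n..1): brother | north | nuclear | gear | versus
Result = "brother north nuclear gear versus"


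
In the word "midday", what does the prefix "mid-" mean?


Prefix: mid-
Example: midday (mid- + day)
Meaning = middle


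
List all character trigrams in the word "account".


Word: "account" (length 7)
Number of trigrams = 7 - 3 + 1 = 5
  Position 0: "acc"
  Position 1: "cco"
  Position 2: "cou"
  Position 3: "oun"
  Position 4: "unt"
Trigrams = "acc", "cco", "cou", "oun", "unt"


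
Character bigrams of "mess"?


Word: "mess" (length 4)
Number of bigrams = 4 - 2 + 1 = 3
  Position 0: "me"
  Position 1: "es"
  Position 2: "ss"
Bigrams = "me", "es", "ss"


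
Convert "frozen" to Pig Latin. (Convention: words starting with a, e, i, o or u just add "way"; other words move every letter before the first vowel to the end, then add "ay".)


Word: "frozen"
Starts with consonant(s) → move to end, add 'ay'
Consonant cluster: "fr"
Pig Latin = "ozenfray"


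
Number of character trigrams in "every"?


Word: "every" (length 5)
Number of 3-grams = length - 3 + 1 = 5 - 3 + 1
= 3


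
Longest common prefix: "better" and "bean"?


Word 1: "better"
Word 2: "bean"
Comparing from start:
  Pos 0: 'b' == 'b'
  Pos 1: 'e' == 'e'
  Pos 2: 't' != 'a' (stop)
LCP = "be" (length 2)


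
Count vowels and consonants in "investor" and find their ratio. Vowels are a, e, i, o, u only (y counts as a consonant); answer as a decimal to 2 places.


Word: "investor"
Vowels (a,e,i,o,u): 3
Consonants: 5
Ratio = 3/5
= 0.60


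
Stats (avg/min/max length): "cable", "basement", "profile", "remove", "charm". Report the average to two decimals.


Lengths: "cable"=5, "basement"=8, "profile"=7, "remove"=6, "charm"=5
Sum = 31, Count = 5
Average = 31/5 = 6.20
= avg=6.20, min=5, max=8


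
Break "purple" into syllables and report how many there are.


Word: "purple"
Syllable breakdown: pur-ple
Counting: 2 parts
= 2 syllables


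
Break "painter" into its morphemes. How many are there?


Word: "painter"
Morphemes: paint | -er
Each morpheme carries meaning
= 2 morphemes


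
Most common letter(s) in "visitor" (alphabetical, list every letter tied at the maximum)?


Word: "visitor"
Letter counts:
  'i': 2
  'o': 1
  'r': 1
  's': 1
  't': 1
  'v': 1
Maximum count = 2
Most frequent = 'i' (2 times each)


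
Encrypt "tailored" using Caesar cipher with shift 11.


Word: "tailored"
Shift: 11
Each letter → (letter + shift) mod 26:
  't' (19) + 11 = 4 → 'e'
  'a' (0) + 11 = 11 → 'l'
  'i' (8) + 11 = 19 → 't'
  'l' (11) + 11 = 22 → 'w'
  'o' (14) + 11 = 25 → 'z'
  'r' (17) + 11 = 2 → 'c'
  'e' (4) + 11 = 15 → 'p'
  'd' (3) + 11 = 14 → 'o'
Result = "eltwzcpo"


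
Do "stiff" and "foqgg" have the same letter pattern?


Pattern of "stiff": [0, 1, 2, 3, 3]
Pattern of "foqgg": [0, 1, 2, 3, 3]
Patterns match
Same pattern = Yes


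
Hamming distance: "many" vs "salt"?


Comparing character by character (same length = 4):
  Pos 0: 'm' vs 's' !=
  Pos 1: 'a' vs 'a' =
  Pos 2: 'n' vs 'l' !=
  Pos 3: 'y' vs 't' !=
Hamming distance = 3


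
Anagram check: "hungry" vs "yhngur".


Word 1: "hungry" → sorted: ghnruy
Word 2: "yhngur" → sorted: ghnruy
Same letters? ghnruy == ghnruy
Anagram = Yes


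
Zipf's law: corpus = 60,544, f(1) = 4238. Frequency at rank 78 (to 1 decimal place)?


Zipf's law: f(r) = f(1) / r
f(1) = 4238
f(78) = 4238 / 78
= 54.3 occurrences


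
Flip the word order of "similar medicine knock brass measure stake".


Original: "similar medicine knock brass measure stake"
Words (1..n): similar | medicine | knock | brass | measure | stake
Reversed (n..1): stake | measure | brass | knock | medicine | similar
Result = "stake measure brass knock medicine similar"


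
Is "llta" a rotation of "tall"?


Word: "tall", Candidate: "llta"
Method: check if candidate is substring of word+word
"talltall" contains "llta"? Yes
Is rotation = Yes


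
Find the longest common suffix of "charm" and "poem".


Word 1: "charm"
Word 2: "poem"
Comparing from end:
  Pos -1: 'm' == 'm'
  Pos -2: 'r' != 'e' (stop)
LCS = "m" (length 1)


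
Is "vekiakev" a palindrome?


Word: "vekiakev"
Reversed: "vekaikev"
Forward == Backward? vekiakev != vekaikev
Palindrome = No


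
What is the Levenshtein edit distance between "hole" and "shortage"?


Word 1: "hole" (length 4)
Word 2: "shortage" (length 8)
One optimal edit sequence (insert/delete/substitute each cost 1):
  1. insert 's'  (+1)
  2. keep 'h'
  3. keep 'o'
  4. insert 'r'  (+1)
  5. insert 't'  (+1)
  6. insert 'a'  (+1)
  7. substitute 'l' -> 'g'  (+1)
  8. keep 'e'
Total edit operations: 5
Edit distance = 5


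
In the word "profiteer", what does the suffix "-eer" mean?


Suffix: -eer
Example: profiteer (profit + -eer)
Meaning = one who is concerned with


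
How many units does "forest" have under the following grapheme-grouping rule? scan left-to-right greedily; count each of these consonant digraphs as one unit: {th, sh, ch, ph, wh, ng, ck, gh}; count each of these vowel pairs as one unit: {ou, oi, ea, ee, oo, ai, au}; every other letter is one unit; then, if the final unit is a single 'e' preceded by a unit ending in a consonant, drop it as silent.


Word: "forest" (6 letters)
Left-to-right scan:
  1. 'f' (letter)
  2. 'o' (letter)
  3. 'r' (letter)
  4. 'e' (letter)
  5. 's' (letter)
  6. 't' (letter)
Units from scan: 6
Sound units = 6 units


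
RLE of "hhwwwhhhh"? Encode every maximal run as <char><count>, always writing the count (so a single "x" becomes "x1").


String: "hhwwwhhhh"
Scanning for consecutive runs:
  'h' x 2
  'w' x 3
  'h' x 4
RLE = "h2w3h4"


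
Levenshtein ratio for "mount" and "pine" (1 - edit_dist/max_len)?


Word 1: "mount" (length 5)
Word 2: "pine" (length 4)
One optimal edit sequence:
  1. delete 'm'  (+1)
  2. substitute 'o' -> 'p'  (+1)
  3. substitute 'u' -> 'i'  (+1)
  4. keep 'n'
  5. substitute 't' -> 'e'  (+1)
Edit distance = 4
Max length = max(5, 4) = 5
Similarity = 1 - 4/5
= 0.2000


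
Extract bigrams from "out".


Word: "out" (length 3)
Number of bigrams = 3 - 2 + 1 = 2
  Position 0: "ou"
  Position 1: "ut"
Bigrams = "ou", "ut"


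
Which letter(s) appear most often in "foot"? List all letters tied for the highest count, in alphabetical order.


Word: "foot"
Letter counts:
  'f': 1
  'o': 2
  't': 1
Maximum count = 2
Most frequent = 'o' (2 times each)


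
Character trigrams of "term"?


Word: "term" (length 4)
Number of trigrams = 4 - 3 + 1 = 2
  Position 0: "ter"
  Position 1: "erm"
Trigrams = "ter", "erm"


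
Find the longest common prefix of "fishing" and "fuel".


Word 1: "fishing"
Word 2: "fuel"
Comparing from start:
  Pos 0: 'f' == 'f'
  Pos 1: 'i' != 'u' (stop)
LCP = "f" (length 1)


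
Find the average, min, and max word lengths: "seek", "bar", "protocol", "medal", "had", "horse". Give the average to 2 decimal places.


Lengths: "seek"=4, "bar"=3, "protocol"=8, "medal"=5, "had"=3, "horse"=5
Sum = 28, Count = 6
Average = 28/6 = 4.67
= avg=4.67, min=3, max=8


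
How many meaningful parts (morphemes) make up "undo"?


Word: "undo"
Morphemes: un- | do
Each morpheme carries meaning
= 2 morphemes


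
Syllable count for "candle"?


Word: "candle"
Syllable breakdown: can / dle
Counting: 2 parts
= 2 syllables


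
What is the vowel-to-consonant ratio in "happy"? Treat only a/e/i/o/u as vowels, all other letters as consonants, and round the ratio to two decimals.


Word: "happy"
Vowels (a,e,i,o,u): 1
Consonants: 4
Ratio = 1/4
= 0.25


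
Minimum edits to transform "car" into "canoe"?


Word 1: "car" (length 3)
Word 2: "canoe" (length 5)
One optimal edit sequence (insert/delete/substitute each cost 1):
  1. keep 'c'
  2. keep 'a'
  3. insert 'n'  (+1)
  4. insert 'o'  (+1)
  5. substitute 'r' -> 'e'  (+1)
Total edit operations: 3
Edit distance = 3


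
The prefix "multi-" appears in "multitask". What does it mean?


Prefix: multi-
Example: multitask = multi- + task
Meaning = many


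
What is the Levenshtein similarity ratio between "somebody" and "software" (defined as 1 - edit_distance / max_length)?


Word 1: "somebody" (length 8)
Word 2: "software" (length 8)
One optimal edit sequence:
  1. keep 's'
  2. keep 'o'
  3. substitute 'm' -> 'f'  (+1)
  4. substitute 'e' -> 't'  (+1)
  5. substitute 'b' -> 'w'  (+1)
  6. substitute 'o' -> 'a'  (+1)
  7. substitute 'd' -> 'r'  (+1)
  8. substitute 'y' -> 'e'  (+1)
Edit distance = 6
Max length = max(8, 8) = 8
Similarity = 1 - 6/8
= 0.2500


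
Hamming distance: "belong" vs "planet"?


Comparing character by character (same length = 6):
  Pos 0: 'b' vs 'p' !=
  Pos 1: 'e' vs 'l' !=
  Pos 2: 'l' vs 'a' !=
  Pos 3: 'o' vs 'n' !=
  Pos 4: 'n' vs 'e' !=
  Pos 5: 'g' vs 't' !=
Hamming distance = 6


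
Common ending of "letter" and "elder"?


Word 1: "letter"
Word 2: "elder"
Comparing from end:
  Pos -1: 'r' == 'r'
  Pos -2: 'e' == 'e'
  Pos -3: 't' != 'd' (stop)
LCS = "er" (length 2)


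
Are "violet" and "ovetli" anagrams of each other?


Word 1: "violet" → sorted: eilotv
Word 2: "ovetli" → sorted: eilotv
Same letters? eilotv == eilotv
Anagram = Yes


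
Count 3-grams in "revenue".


Word: "revenue" (length 7)
Number of 3-grams = length - 3 + 1 = 7 - 3 + 1
= 5


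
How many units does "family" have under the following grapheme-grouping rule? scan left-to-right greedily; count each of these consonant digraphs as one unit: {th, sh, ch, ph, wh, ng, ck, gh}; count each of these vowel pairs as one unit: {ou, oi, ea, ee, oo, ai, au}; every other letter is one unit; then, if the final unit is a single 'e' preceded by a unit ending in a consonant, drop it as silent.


Word: "family" (6 letters)
Left-to-right scan:
  1. 'f' (letter)
  2. 'a' (letter)
  3. 'm' (letter)
  4. 'i' (letter)
  5. 'l' (letter)
  6. 'y' (letter)
Units from scan: 6
Sound units = 6 units


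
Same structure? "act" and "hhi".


Pattern of "act": [0, 1, 2]
Pattern of "hhi": [0, 0, 1]
Patterns do not match
Same pattern = No


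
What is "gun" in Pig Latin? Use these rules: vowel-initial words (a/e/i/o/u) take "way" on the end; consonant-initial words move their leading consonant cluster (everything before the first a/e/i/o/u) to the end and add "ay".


Word: "gun"
Starts with consonant(s) → move to end, add 'ay'
Consonant cluster: "g"
Pig Latin = "ungay"


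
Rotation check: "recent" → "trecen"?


Word: "recent", Candidate: "trecen"
Method: check if candidate is substring of word+word
"recentrecent" contains "trecen"? Yes
Is rotation = Yes


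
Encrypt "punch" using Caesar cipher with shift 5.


Word: "punch"
Shift: 5
Each letter → (letter + shift) mod 26:
  'p' (15) + 5 = 20 → 'u'
  'u' (20) + 5 = 25 → 'z'
  'n' (13) + 5 = 18 → 's'
  'c' (2) + 5 = 7 → 'h'
  'h' (7) + 5 = 12 → 'm'
Result = "uzshm"


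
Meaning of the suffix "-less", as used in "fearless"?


Suffix: -less
As in: fearless -> fear + -less
Meaning = without


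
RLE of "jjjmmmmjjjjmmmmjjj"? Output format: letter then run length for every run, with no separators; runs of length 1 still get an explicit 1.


String: "jjjmmmmjjjjmmmmjjj"
Scanning for consecutive runs:
  'j' x 3
  'm' x 4
  'j' x 4
  'm' x 4
  'j' x 3
RLE = "j3m4j4m4j3"


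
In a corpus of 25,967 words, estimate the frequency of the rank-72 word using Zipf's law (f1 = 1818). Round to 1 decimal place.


Zipf's law: f(r) = f(1) / r
f(1) = 1818
f(72) = 1818 / 72
= 25.3 occurrences


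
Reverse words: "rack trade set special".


Original: "rack trade set special"
Words (1..n): rack | trade | set | special
Reversed (n..1): special | set | trade | rack
Result = "special set trade rack"


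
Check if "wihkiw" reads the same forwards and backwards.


Word: "wihkiw"
Reversed: "wikhiw"
Forward == Backward? wihkiw != wikhiw
Palindrome = No


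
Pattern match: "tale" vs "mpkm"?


Pattern of "tale": [0, 1, 2, 3]
Pattern of "mpkm": [0, 1, 2, 0]
Patterns do not match
Same pattern = No


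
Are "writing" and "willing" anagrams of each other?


Word 1: "writing" → sorted: giinrtw
Word 2: "willing" → sorted: giillnw
Same letters? giinrtw != giillnw
Anagram = No


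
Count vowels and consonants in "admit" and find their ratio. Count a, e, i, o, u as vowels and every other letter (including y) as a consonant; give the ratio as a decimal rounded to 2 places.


Word: "admit"
Vowels (a,e,i,o,u): 2
Consonants: 3
Ratio = 2/3
= 0.67


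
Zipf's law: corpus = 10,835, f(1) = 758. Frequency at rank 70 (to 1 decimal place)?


Zipf's law: f(r) = f(1) / r
f(1) = 758
f(70) = 758 / 70
= 10.8 occurrences


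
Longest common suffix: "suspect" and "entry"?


Word 1: "suspect"
Word 2: "entry"
Comparing from end:
  Pos -1: 't' != 'y' (stop)
LCS = "" (length 0)


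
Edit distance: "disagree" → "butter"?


Word 1: "disagree" (length 8)
Word 2: "butter" (length 6)
One optimal edit sequence (insert/delete/substitute each cost 1):
  1. delete 'd'  (+1)
  2. delete 'i'  (+1)
  3. substitute 's' -> 'b'  (+1)
  4. substitute 'a' -> 'u'  (+1)
  5. substitute 'g' -> 't'  (+1)
  6. substitute 'r' -> 't'  (+1)
  7. keep 'e'
  8. substitute 'e' -> 'r'  (+1)
Total edit operations: 7
Edit distance = 7


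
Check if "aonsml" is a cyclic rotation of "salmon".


Word: "salmon", Candidate: "aonsml"
Method: check if candidate is substring of word+word
"salmonsalmon" contains "aonsml"? No
Is rotation = No


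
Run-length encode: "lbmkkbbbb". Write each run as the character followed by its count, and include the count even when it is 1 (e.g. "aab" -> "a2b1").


String: "lbmkkbbbb"
Scanning for consecutive runs:
  'l' x 1
  'b' x 1
  'm' x 1
  'k' x 2
  'b' x 4
RLE = "l1b1m1k2b4"


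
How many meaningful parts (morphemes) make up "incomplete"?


Word: "incomplete"
Morphemes: in- + complete
Each morpheme carries meaning
= 2 morphemes


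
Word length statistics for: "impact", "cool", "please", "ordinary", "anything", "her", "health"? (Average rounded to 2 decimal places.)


Lengths: "impact"=6, "cool"=4, "please"=6, "ordinary"=8, "anything"=8, "her"=3, "health"=6
Sum = 41, Count = 7
Average = 41/7 = 5.86
= avg=5.86, min=3, max=8


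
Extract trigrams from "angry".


Word: "angry" (length 5)
Number of trigrams = 5 - 3 + 1 = 3
  Position 0: "ang"
  Position 1: "ngr"
  Position 2: "gry"
Trigrams = "ang", "ngr", "gry"


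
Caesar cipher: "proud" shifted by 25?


Word: "proud"
Shift: 25
Each letter → (letter + shift) mod 26:
  'p' (15) + 25 = 14 → 'o'
  'r' (17) + 25 = 16 → 'q'
  'o' (14) + 25 = 13 → 'n'
  'u' (20) + 25 = 19 → 't'
  'd' (3) + 25 = 2 → 'c'
Result = "oqntc"


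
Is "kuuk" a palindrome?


Word: "kuuk"
Reversed: "kuuk"
Forward == Backward? kuuk == kuuk
Palindrome = Yes


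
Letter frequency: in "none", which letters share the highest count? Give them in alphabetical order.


Word: "none"
Letter counts:
  'e': 1
  'n': 2
  'o': 1
Maximum count = 2
Most frequent = 'n' (2 times each)


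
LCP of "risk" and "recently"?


Word 1: "risk"
Word 2: "recently"
Comparing from start:
  Pos 0: 'r' == 'r'
  Pos 1: 'i' != 'e' (stop)
LCP = "r" (length 1)


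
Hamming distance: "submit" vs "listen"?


Comparing character by character (same length = 6):
  Pos 0: 's' vs 'l' !=
  Pos 1: 'u' vs 'i' !=
  Pos 2: 'b' vs 's' !=
  Pos 3: 'm' vs 't' !=
  Pos 4: 'i' vs 'e' !=
  Pos 5: 't' vs 'n' !=
Hamming distance = 6


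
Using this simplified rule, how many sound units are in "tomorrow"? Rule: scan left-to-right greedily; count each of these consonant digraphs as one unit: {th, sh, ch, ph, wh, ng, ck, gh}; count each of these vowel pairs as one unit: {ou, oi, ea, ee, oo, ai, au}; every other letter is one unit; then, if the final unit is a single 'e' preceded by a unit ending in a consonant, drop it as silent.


Word: "tomorrow" (8 letters)
Left-to-right scan:
  (1) 't' (letter)
  (2) 'o' (letter)
  (3) 'm' (letter)
  (4) 'o' (letter)
  (5) 'r' (letter)
  (6) 'r' (letter)
  (7) 'o' (letter)
  (8) 'w' (letter)
Units from scan: 8
Sound units = 8 units


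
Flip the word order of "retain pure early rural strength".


Original: "retain pure early rural strength"
Words (1..n): retain | pure | early | rural | strength
Reversed (n..1): strength | rural | early | pure | retain
Result = "strength rural early pure retain"


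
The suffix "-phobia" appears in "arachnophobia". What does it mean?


Suffix: -phobia
Example: arachnophobia = arachno- + -phobia
Meaning = fear of


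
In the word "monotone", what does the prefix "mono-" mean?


Prefix: mono-
Example: monotone = mono- + tone
Meaning = one


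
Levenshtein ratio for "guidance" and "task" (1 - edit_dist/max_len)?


Word 1: "guidance" (length 8)
Word 2: "task" (length 4)
One optimal edit sequence:
  1. delete 'g'  (+1)
  2. delete 'u'  (+1)
  3. delete 'i'  (+1)
  4. substitute 'd' -> 't'  (+1)
  5. keep 'a'
  6. delete 'n'  (+1)
  7. substitute 'c' -> 's'  (+1)
  8. substitute 'e' -> 'k'  (+1)
Edit distance = 7
Max length = max(8, 4) = 8
Similarity = 1 - 7/8
= 0.1250


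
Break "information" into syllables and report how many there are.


Word: "information"
Syllable breakdown: in-for-ma-tion
Counting: 4 parts
= 4 syllables


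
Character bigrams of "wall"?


Word: "wall" (length 4)
Number of bigrams = 4 - 2 + 1 = 3
  Position 0: "wa"
  Position 1: "al"
  Position 2: "ll"
Bigrams = "wa", "al", "ll"


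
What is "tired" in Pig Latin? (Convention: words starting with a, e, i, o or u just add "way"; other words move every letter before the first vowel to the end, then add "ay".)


Word: "tired"
Starts with consonant(s) → move to end, add 'ay'
Consonant cluster: "t"
Pig Latin = "iredtay"


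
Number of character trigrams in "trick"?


Word: "trick" (length 5)
Number of 3-grams = length - 3 + 1 = 5 - 3 + 1
= 3


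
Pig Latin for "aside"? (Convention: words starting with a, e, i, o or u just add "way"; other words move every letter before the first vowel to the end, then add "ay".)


Word: "aside"
Starts with vowel → add 'way'
Pig Latin = "asideway"


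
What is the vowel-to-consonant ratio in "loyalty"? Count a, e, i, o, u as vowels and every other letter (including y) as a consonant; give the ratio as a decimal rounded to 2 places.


Word: "loyalty"
Vowels (a,e,i,o,u): 2
Consonants: 5
Ratio = 2/5
= 0.40


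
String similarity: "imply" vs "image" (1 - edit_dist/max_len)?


Word 1: "imply" (length 5)
Word 2: "image" (length 5)
One optimal edit sequence:
  1. keep 'i'
  2. keep 'm'
  3. substitute 'p' -> 'a'  (+1)
  4. substitute 'l' -> 'g'  (+1)
  5. substitute 'y' -> 'e'  (+1)
Edit distance = 3
Max length = max(5, 5) = 5
Similarity = 1 - 3/5
= 0.4000


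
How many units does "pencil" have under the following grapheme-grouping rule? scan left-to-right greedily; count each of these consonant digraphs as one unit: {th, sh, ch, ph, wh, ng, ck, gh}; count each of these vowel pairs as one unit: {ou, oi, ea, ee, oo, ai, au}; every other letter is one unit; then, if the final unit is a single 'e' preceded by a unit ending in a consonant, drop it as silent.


Word: "pencil" (6 letters)
Left-to-right scan:
  [1] 'p' (letter)
  [2] 'e' (letter)
  [3] 'n' (letter)
  [4] 'c' (letter)
  [5] 'i' (letter)
  [6] 'l' (letter)
Units from scan: 6
Sound units = 6 units


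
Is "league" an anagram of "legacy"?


Word 1: "legacy" → sorted: acegly
Word 2: "league" → sorted: aeeglu
Same letters? acegly != aeeglu
Anagram = No


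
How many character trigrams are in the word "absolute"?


Word: "absolute" (length 8)
Number of 3-grams = length - 3 + 1 = 8 - 3 + 1
= 6


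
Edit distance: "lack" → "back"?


Word 1: "lack" (length 4)
Word 2: "back" (length 4)
One optimal edit sequence (insert/delete/substitute each cost 1):
  1. substitute 'l' -> 'b'  (+1)
  2. keep 'a'
  3. keep 'c'
  4. keep 'k'
Total edit operations: 1
Edit distance = 1


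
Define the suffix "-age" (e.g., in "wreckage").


Suffix: -age
Example: wreckage = wreck + -age
Meaning = result / collection


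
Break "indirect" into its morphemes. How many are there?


Word: "indirect"
Morphemes: in- / direct
Each morpheme carries meaning
= 2 morphemes


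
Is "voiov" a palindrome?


Word: "voiov"
Reversed: "voiov"
Forward == Backward? voiov == voiov
Palindrome = Yes


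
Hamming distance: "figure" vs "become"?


Comparing character by character (same length = 6):
  Pos 0: 'f' vs 'b' !=
  Pos 1: 'i' vs 'e' !=
  Pos 2: 'g' vs 'c' !=
  Pos 3: 'u' vs 'o' !=
  Pos 4: 'r' vs 'm' !=
  Pos 5: 'e' vs 'e' =
Hamming distance = 5


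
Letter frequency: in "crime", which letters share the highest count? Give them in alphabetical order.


Word: "crime"
Letter counts:
  'c': 1
  'e': 1
  'i': 1
  'm': 1
  'r': 1
Maximum count = 1
Most frequent = 'c', 'e', 'i', 'm', 'r' (1 time each)


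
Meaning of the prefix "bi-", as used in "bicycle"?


Prefix: bi-
Example: bicycle (bi- + cycle)
Meaning = two


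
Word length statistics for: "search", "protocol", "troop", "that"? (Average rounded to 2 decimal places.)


Lengths: "search"=6, "protocol"=8, "troop"=5, "that"=4
Sum = 23, Count = 4
Average = 23/4 = 5.75
= avg=5.75, min=4, max=8


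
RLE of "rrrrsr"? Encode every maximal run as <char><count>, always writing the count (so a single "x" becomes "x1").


String: "rrrrsr"
Scanning for consecutive runs:
  'r' x 4
  's' x 1
  'r' x 1
RLE = "r4s1r1"


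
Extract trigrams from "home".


Word: "home" (length 4)
Number of trigrams = 4 - 3 + 1 = 2
  Position 0: "hom"
  Position 1: "ome"
Trigrams = "hom", "ome"


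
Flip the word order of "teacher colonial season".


Original: "teacher colonial season"
Words (1..n): teacher | colonial | season
Reversed (n..1): season | colonial | teacher
Result = "season colonial teacher"


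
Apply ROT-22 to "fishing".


Word: "fishing"
Shift: 22
Each letter → (letter + shift) mod 26:
  'f' (5) + 22 = 1 → 'b'
  'i' (8) + 22 = 4 → 'e'
  's' (18) + 22 = 14 → 'o'
  'h' (7) + 22 = 3 → 'd'
  'i' (8) + 22 = 4 → 'e'
  'n' (13) + 22 = 9 → 'j'
  'g' (6) + 22 = 2 → 'c'
Result = "beodejc"


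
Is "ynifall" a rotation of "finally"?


Word: "finally", Candidate: "ynifall"
Method: check if candidate is substring of word+word
"finallyfinally" contains "ynifall"? No
Is rotation = No


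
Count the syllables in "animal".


Word: "animal"
Syllable breakdown: an | i | mal
Counting: 3 parts
= 3 syllables


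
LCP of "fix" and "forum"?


Word 1: "fix"
Word 2: "forum"
Comparing from start:
  Pos 0: 'f' == 'f'
  Pos 1: 'i' != 'o' (stop)
LCP = "f" (length 1)


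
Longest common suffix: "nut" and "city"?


Word 1: "nut"
Word 2: "city"
Comparing from end:
  Pos -1: 't' != 'y' (stop)
LCS = "" (length 0)


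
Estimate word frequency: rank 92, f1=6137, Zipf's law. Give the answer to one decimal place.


Zipf's law: f(r) = f(1) / r
f(1) = 6137
f(92) = 6137 / 92
= 66.7 occurrences


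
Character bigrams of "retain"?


Word: "retain" (length 6)
Number of bigrams = 6 - 2 + 1 = 5
  Position 0: "re"
  Position 1: "et"
  Position 2: "ta"
  Position 3: "ai"
  Position 4: "in"
Bigrams = "re", "et", "ta", "ai", "in"


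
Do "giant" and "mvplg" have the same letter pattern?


Pattern of "giant": [0, 1, 2, 3, 4]
Pattern of "mvplg": [0, 1, 2, 3, 4]
Patterns match
Same pattern = Yes


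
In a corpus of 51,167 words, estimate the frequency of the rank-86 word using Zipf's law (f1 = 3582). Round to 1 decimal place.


Zipf's law: f(r) = f(1) / r
f(1) = 3582
f(86) = 3582 / 86
= 41.7 occurrences


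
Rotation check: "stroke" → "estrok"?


Word: "stroke", Candidate: "estrok"
Method: check if candidate is substring of word+word
"strokestroke" contains "estrok"? Yes
Is rotation = Yes


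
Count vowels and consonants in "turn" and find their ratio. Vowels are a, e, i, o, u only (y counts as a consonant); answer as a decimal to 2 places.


Word: "turn"
Vowels (a,e,i,o,u): 1
Consonants: 3
Ratio = 1/3
= 0.33


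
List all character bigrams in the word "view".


Word: "view" (length 4)
Number of bigrams = 4 - 2 + 1 = 3
  Position 0: "vi"
  Position 1: "ie"
  Position 2: "ew"
Bigrams = "vi", "ie", "ew"


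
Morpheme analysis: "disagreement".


Word: "disagreement"
Morphemes: dis- | agree | -ment
Each morpheme carries meaning
= 3 morphemes


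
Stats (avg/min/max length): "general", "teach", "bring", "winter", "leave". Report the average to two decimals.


Lengths: "general"=7, "teach"=5, "bring"=5, "winter"=6, "leave"=5
Sum = 28, Count = 5
Average = 28/5 = 5.60
= avg=5.60, min=5, max=7


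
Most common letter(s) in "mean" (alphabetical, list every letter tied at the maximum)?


Word: "mean"
Letter counts:
  'a': 1
  'e': 1
  'm': 1
  'n': 1
Maximum count = 1
Most frequent = 'a', 'e', 'm', 'n' (1 time each)


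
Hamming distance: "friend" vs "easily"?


Comparing character by character (same length = 6):
  Pos 0: 'f' vs 'e' !=
  Pos 1: 'r' vs 'a' !=
  Pos 2: 'i' vs 's' !=
  Pos 3: 'e' vs 'i' !=
  Pos 4: 'n' vs 'l' !=
  Pos 5: 'd' vs 'y' !=
Hamming distance = 6


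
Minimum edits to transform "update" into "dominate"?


Word 1: "update" (length 6)
Word 2: "dominate" (length 8)
One optimal edit sequence (insert/delete/substitute each cost 1):
  1. insert 'd'  (+1)
  2. insert 'o'  (+1)
  3. substitute 'u' -> 'm'  (+1)
  4. substitute 'p' -> 'i'  (+1)
  5. substitute 'd' -> 'n'  (+1)
  6. keep 'a'
  7. keep 't'
  8. keep 'e'
Total edit operations: 5
Edit distance = 5


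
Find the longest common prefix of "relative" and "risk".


Word 1: "relative"
Word 2: "risk"
Comparing from start:
  Pos 0: 'r' == 'r'
  Pos 1: 'e' != 'i' (stop)
LCP = "r" (length 1)


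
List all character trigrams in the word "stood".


Word: "stood" (length 5)
Number of trigrams = 5 - 3 + 1 = 3
  Position 0: "sto"
  Position 1: "too"
  Position 2: "ood"
Trigrams = "sto", "too", "ood"


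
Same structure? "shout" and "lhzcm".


Pattern of "shout": [0, 1, 2, 3, 4]
Pattern of "lhzcm": [0, 1, 2, 3, 4]
Patterns match
Same pattern = Yes


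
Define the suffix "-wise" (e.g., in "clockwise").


Suffix: -wise
Example: clockwise (clock + -wise)
Meaning = in the manner of


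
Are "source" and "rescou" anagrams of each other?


Word 1: "source" → sorted: ceorsu
Word 2: "rescou" → sorted: ceorsu
Same letters? ceorsu == ceorsu
Anagram = Yes


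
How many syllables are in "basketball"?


Word: "basketball"
Syllable breakdown: bas | ket | ball
Counting: 3 parts
= 3 syllables


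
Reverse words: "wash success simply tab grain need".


Original: "wash success simply tab grain need"
Words (1..n): wash | success | simply | tab | grain | need
Reversed (n..1): need | grain | tab | simply | success | wash
Result = "need grain tab simply success wash"


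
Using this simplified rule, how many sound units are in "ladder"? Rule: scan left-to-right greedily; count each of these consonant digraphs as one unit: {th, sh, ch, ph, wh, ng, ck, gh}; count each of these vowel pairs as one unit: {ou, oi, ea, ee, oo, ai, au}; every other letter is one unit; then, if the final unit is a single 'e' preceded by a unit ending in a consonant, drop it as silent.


Word: "ladder" (6 letters)
Left-to-right scan:
  1. 'l' (letter)
  2. 'a' (letter)
  3. 'd' (letter)
  4. 'd' (letter)
  5. 'e' (letter)
  6. 'r' (letter)
Units from scan: 6
Sound units = 6 units


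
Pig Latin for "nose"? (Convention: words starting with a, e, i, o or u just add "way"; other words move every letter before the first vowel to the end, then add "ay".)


Word: "nose"
Starts with consonant(s) → move to end, add 'ay'
Consonant cluster: "n"
Pig Latin = "osenay"


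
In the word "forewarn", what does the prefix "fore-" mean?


Prefix: fore-
Example: forewarn (fore- + warn)
Meaning = before


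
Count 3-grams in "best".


Word: "best" (length 4)
Number of 3-grams = length - 3 + 1 = 4 - 3 + 1
= 2


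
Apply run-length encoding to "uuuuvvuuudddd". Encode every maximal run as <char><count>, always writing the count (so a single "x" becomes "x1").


String: "uuuuvvuuudddd"
Scanning for consecutive runs:
  'u' x 4
  'v' x 2
  'u' x 3
  'd' x 4
RLE = "u4v2u3d4"


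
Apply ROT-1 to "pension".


Word: "pension"
Shift: 1
Each letter → (letter + shift) mod 26:
  'p' (15) + 1 = 16 → 'q'
  'e' (4) + 1 = 5 → 'f'
  'n' (13) + 1 = 14 → 'o'
  's' (18) + 1 = 19 → 't'
  'i' (8) + 1 = 9 → 'j'
  'o' (14) + 1 = 15 → 'p'
  'n' (13) + 1 = 14 → 'o'
Result = "qfotjpo"


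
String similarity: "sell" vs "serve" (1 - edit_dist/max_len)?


Word 1: "sell" (length 4)
Word 2: "serve" (length 5)
One optimal edit sequence:
  1. keep 's'
  2. keep 'e'
  3. insert 'r'  (+1)
  4. substitute 'l' -> 'v'  (+1)
  5. substitute 'l' -> 'e'  (+1)
Edit distance = 3
Max length = max(4, 5) = 5
Similarity = 1 - 3/5
= 0.4000


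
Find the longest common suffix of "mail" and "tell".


Word 1: "mail"
Word 2: "tell"
Comparing from end:
  Pos -1: 'l' == 'l'
  Pos -2: 'i' != 'l' (stop)
LCS = "l" (length 1)


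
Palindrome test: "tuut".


Word: "tuut"
Reversed: "tuut"
Forward == Backward? tuut == tuut
Palindrome = Yes


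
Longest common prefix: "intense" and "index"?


Word 1: "intense"
Word 2: "index"
Comparing from start:
  Pos 0: 'i' == 'i'
  Pos 1: 'n' == 'n'
  Pos 2: 't' != 'd' (stop)
LCP = "in" (length 2)


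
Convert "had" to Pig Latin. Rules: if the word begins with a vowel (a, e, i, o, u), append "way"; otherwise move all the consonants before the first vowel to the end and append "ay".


Word: "had"
Starts with consonant(s) → move to end, add 'ay'
Consonant cluster: "h"
Pig Latin = "adhay"


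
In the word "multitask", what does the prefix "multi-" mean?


Prefix: multi-
Example: multitask = multi- + task
Meaning = many


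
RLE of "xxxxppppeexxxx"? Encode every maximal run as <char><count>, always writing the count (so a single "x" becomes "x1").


String: "xxxxppppeexxxx"
Scanning for consecutive runs:
  'x' x 4
  'p' x 4
  'e' x 2
  'x' x 4
RLE = "x4p4e2x4"


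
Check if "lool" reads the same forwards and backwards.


Word: "lool"
Reversed: "lool"
Forward == Backward? lool == lool
Palindrome = Yes


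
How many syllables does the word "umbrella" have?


Word: "umbrella"
Syllable breakdown: um · brel · la
Counting: 3 parts
= 3 syllables


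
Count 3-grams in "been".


Word: "been" (length 4)
Number of 3-grams = length - 3 + 1 = 4 - 3 + 1
= 2


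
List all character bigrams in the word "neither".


Word: "neither" (length 7)
Number of bigrams = 7 - 2 + 1 = 6
  Position 0: "ne"
  Position 1: "ei"
  Position 2: "it"
  Position 3: "th"
  Position 4: "he"
  Position 5: "er"
Bigrams = "ne", "ei", "it", "th", "he", "er"


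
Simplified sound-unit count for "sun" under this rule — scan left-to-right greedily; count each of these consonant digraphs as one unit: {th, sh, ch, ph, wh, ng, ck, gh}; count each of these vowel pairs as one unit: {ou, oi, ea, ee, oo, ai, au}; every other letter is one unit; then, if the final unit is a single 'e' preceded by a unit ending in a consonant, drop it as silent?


Word: "sun" (3 letters)
Left-to-right scan:
  (1) 's' (letter)
  (2) 'u' (letter)
  (3) 'n' (letter)
Units from scan: 3
Sound units = 3 units


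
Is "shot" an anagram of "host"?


Word 1: "host" → sorted: host
Word 2: "shot" → sorted: host
Same letters? host == host
Anagram = Yes


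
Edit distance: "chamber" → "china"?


Word 1: "chamber" (length 7)
Word 2: "china" (length 5)
One optimal edit sequence (insert/delete/substitute each cost 1):
  1. keep 'c'
  2. keep 'h'
  3. delete 'a'  (+1)
  4. delete 'm'  (+1)
  5. substitute 'b' -> 'i'  (+1)
  6. substitute 'e' -> 'n'  (+1)
  7. substitute 'r' -> 'a'  (+1)
Total edit operations: 5
Edit distance = 5


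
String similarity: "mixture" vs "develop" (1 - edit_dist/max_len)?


Word 1: "mixture" (length 7)
Word 2: "develop" (length 7)
One optimal edit sequence:
  1. substitute 'm' -> 'd'  (+1)
  2. substitute 'i' -> 'e'  (+1)
  3. substitute 'x' -> 'v'  (+1)
  4. substitute 't' -> 'e'  (+1)
  5. substitute 'u' -> 'l'  (+1)
  6. substitute 'r' -> 'o'  (+1)
  7. substitute 'e' -> 'p'  (+1)
Edit distance = 7
Max length = max(7, 7) = 7
Similarity = 1 - 7/7
= 0.0000


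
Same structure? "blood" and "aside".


Pattern of "blood": [0, 1, 2, 2, 3]
Pattern of "aside": [0, 1, 2, 3, 4]
Patterns do not match
Same pattern = No


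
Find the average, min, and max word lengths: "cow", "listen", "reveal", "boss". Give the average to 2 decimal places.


Lengths: "cow"=3, "listen"=6, "reveal"=6, "boss"=4
Sum = 19, Count = 4
Average = 19/4 = 4.75
= avg=4.75, min=3, max=6


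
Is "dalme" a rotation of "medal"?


Word: "medal", Candidate: "dalme"
Method: check if candidate is substring of word+word
"medalmedal" contains "dalme"? Yes
Is rotation = Yes


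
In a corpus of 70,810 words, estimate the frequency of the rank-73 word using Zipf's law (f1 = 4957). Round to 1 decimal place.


Zipf's law: f(r) = f(1) / r
f(1) = 4957
f(73) = 4957 / 73
= 67.9 occurrences


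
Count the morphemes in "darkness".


Word: "darkness"
Morphemes: dark + -ness
Each morpheme carries meaning
= 2 morphemes


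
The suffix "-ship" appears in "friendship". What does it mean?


Suffix: -ship
Example: friendship (friend + -ship)
Meaning = state / position


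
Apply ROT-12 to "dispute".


Word: "dispute"
Shift: 12
Each letter → (letter + shift) mod 26:
  'd' (3) + 12 = 15 → 'p'
  'i' (8) + 12 = 20 → 'u'
  's' (18) + 12 = 4 → 'e'
  'p' (15) + 12 = 1 → 'b'
  'u' (20) + 12 = 6 → 'g'
  't' (19) + 12 = 5 → 'f'
  'e' (4) + 12 = 16 → 'q'
Result = "puebgfq"


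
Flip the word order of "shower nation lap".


Original: "shower nation lap"
Words (1..n): shower | nation | lap
Reversed (n..1): lap | nation | shower
Result = "lap nation shower"


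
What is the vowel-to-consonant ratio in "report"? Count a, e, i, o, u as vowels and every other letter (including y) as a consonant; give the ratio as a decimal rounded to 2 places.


Word: "report"
Vowels (a,e,i,o,u): 2
Consonants: 4
Ratio = 2/4
= 0.50
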